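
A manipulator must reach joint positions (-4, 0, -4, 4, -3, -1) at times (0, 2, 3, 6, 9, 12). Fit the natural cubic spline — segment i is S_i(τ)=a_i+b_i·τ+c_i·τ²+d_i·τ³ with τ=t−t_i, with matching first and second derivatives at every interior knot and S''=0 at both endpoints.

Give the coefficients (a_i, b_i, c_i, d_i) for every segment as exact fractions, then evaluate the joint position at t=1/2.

Δ: Δ0=2, Δ1=-4, Δ2=8/3, Δ3=-7/3, Δ4=2/3
row 1: diag=6, rhs=-36; c'=1/6, d'=-6
row 2: denom=8−1·1/6=47/6; d'=(40−1·-6)/(47/6)=276/47
row 3: denom=12−3·18/47=510/47; d'=(-30−3·276/47)/(510/47)=-373/85
row 4: denom=12−3·47/170=1899/170; d'=(18−3·-373/85)/(1899/170)=1766/633
back: M4=1766/633
back: M3=-373/85−47/170·1766/633=-3266/633
back: M2=276/47−18/47·-3266/633=1656/211
back: M1=-6−1/6·1656/211=-1542/211
M: M0=0, M1=-1542/211, M2=1656/211, M3=-3266/633, M4=1766/633, M5=0
seg 0: a=-4, c=M0/2=0, d=(M1−M0)/(6·2)=-257/422, b=Δ0−h0·(2M0+M1)/6=936/211
seg 1: a=0, c=M1/2=-771/211, d=(M2−M1)/(6·1)=533/211, b=Δ1−h1·(2M1+M2)/6=-606/211
seg 2: a=-4, c=M2/2=828/211, d=(M3−M2)/(6·3)=-4117/5697, b=Δ2−h2·(2M2+M3)/6=-549/211
seg 3: a=4, c=M3/2=-1633/633, d=(M4−M3)/(6·3)=2516/5697, b=Δ3−h3·(2M3+M4)/6=302/211
seg 4: a=-3, c=M4/2=883/633, d=(M5−M4)/(6·3)=-883/5697, b=Δ4−h4·(2M4+M5)/6=-448/211
t_q=1/2 → seg 0, τ=1/2; S=-4+936/211·τ+0·τ²+-257/422·τ³=-6273/3376

  seg 0: a=-4 b=936/211 c=0 d=-257/422
  seg 1: a=0 b=-606/211 c=-771/211 d=533/211
  seg 2: a=-4 b=-549/211 c=828/211 d=-4117/5697
  seg 3: a=4 b=302/211 c=-1633/633 d=2516/5697
  seg 4: a=-3 b=-448/211 c=883/633 d=-883/5697
S(1/2) = -6273/3376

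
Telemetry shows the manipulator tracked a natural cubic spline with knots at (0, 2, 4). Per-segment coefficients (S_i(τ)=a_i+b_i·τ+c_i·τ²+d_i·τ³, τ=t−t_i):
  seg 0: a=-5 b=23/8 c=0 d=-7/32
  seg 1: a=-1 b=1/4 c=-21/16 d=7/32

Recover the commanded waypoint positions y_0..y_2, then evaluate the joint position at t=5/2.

y_0 = S_0(0) = a_0 = -5
y_1 = S_1(0) = a_1 = -1
y_2 = S_1(2) = -4
t_q=5/2 is in segment 1 (τ=1/2); S_1(τ)=-301/256

y_0=-5 y_1=-1 y_2=-4
S(5/2) = -301/256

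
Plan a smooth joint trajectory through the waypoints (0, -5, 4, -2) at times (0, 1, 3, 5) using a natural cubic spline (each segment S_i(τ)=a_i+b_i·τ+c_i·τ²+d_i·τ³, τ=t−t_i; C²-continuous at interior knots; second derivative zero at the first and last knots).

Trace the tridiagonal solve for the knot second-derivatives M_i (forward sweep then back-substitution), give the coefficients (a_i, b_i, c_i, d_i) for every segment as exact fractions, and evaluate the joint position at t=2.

  seg 0: a=0 b=-311/44 c=0 d=91/44
  seg 1: a=-5 b=-19/22 c=273/44 d=-155/88
  seg 2: a=4 b=31/11 c=-48/11 d=8/11
S(2) = -125/88

Δ: Δ0=-5, Δ1=9/2, Δ2=-3
row 1: diag=6, rhs=57; c'=1/3, d'=19/2
row 2: denom=8−2·1/3=22/3; d'=(-45−2·19/2)/(22/3)=-96/11
back: M2=-96/11
back: M1=19/2−1/3·-96/11=273/22
M: M0=0, M1=273/22, M2=-96/11, M3=0
seg 0: a=0, c=M0/2=0, d=(M1−M0)/(6·1)=91/44, b=Δ0−h0·(2M0+M1)/6=-311/44
seg 1: a=-5, c=M1/2=273/44, d=(M2−M1)/(6·2)=-155/88, b=Δ1−h1·(2M1+M2)/6=-19/22
seg 2: a=4, c=M2/2=-48/11, d=(M3−M2)/(6·2)=8/11, b=Δ2−h2·(2M2+M3)/6=31/11
t_q=2 → seg 1, τ=1; S=-5+-19/22·τ+273/44·τ²+-155/88·τ³=-125/88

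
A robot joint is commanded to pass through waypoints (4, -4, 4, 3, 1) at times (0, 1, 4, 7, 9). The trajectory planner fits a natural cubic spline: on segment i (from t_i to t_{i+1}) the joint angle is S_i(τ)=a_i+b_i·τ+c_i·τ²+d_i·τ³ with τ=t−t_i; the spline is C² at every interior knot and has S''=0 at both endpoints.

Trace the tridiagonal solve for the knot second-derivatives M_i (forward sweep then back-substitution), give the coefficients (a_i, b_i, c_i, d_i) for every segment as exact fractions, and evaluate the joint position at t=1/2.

  seg 0: a=4 b=-3826/399 c=0 d=634/399
  seg 1: a=-4 b=-1924/399 c=634/133 d=-302/399
  seg 2: a=4 b=1334/399 c=-272/133 d=109/399
  seg 3: a=3 b=-619/399 c=55/133 d=-55/798
S(1/2) = -317/532

Δ: Δ0=-8, Δ1=8/3, Δ2=-1/3, Δ3=-1
row 1: diag=8, rhs=64; c'=3/8, d'=8
row 2: denom=12−3·3/8=87/8; d'=(-18−3·8)/(87/8)=-112/29
row 3: denom=10−3·8/29=266/29; d'=(-4−3·-112/29)/(266/29)=110/133
back: M3=110/133
back: M2=-112/29−8/29·110/133=-544/133
back: M1=8−3/8·-544/133=1268/133
M: M0=0, M1=1268/133, M2=-544/133, M3=110/133, M4=0
seg 0: a=4, c=M0/2=0, d=(M1−M0)/(6·1)=634/399, b=Δ0−h0·(2M0+M1)/6=-3826/399
seg 1: a=-4, c=M1/2=634/133, d=(M2−M1)/(6·3)=-302/399, b=Δ1−h1·(2M1+M2)/6=-1924/399
seg 2: a=4, c=M2/2=-272/133, d=(M3−M2)/(6·3)=109/399, b=Δ2−h2·(2M2+M3)/6=1334/399
seg 3: a=3, c=M3/2=55/133, d=(M4−M3)/(6·2)=-55/798, b=Δ3−h3·(2M3+M4)/6=-619/399
t_q=1/2 → seg 0, τ=1/2; S=4+-3826/399·τ+0·τ²+634/399·τ³=-317/532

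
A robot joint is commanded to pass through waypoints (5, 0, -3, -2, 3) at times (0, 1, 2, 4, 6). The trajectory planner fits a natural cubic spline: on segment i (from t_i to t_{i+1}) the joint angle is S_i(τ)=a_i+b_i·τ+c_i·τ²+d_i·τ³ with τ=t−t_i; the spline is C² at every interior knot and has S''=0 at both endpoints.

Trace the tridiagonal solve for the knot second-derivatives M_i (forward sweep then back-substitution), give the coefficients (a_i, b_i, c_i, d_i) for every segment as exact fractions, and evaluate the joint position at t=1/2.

Δ: Δ0=-5, Δ1=-3, Δ2=1/2, Δ3=5/2
row 1: diag=4, rhs=12; c'=1/4, d'=3
row 2: denom=6−1·1/4=23/4; d'=(21−1·3)/(23/4)=72/23
row 3: denom=8−2·8/23=168/23; d'=(12−2·72/23)/(168/23)=11/14
back: M3=11/14
back: M2=72/23−8/23·11/14=20/7
back: M1=3−1/4·20/7=16/7
M: M0=0, M1=16/7, M2=20/7, M3=11/14, M4=0
seg 0: a=5, c=M0/2=0, d=(M1−M0)/(6·1)=8/21, b=Δ0−h0·(2M0+M1)/6=-113/21
seg 1: a=0, c=M1/2=8/7, d=(M2−M1)/(6·1)=2/21, b=Δ1−h1·(2M1+M2)/6=-89/21
seg 2: a=-3, c=M2/2=10/7, d=(M3−M2)/(6·2)=-29/168, b=Δ2−h2·(2M2+M3)/6=-5/3
seg 3: a=-2, c=M3/2=11/28, d=(M4−M3)/(6·2)=-11/168, b=Δ3−h3·(2M3+M4)/6=83/42
t_q=1/2 → seg 0, τ=1/2; S=5+-113/21·τ+0·τ²+8/21·τ³=33/14

  seg 0: a=5 b=-113/21 c=0 d=8/21
  seg 1: a=0 b=-89/21 c=8/7 d=2/21
  seg 2: a=-3 b=-5/3 c=10/7 d=-29/168
  seg 3: a=-2 b=83/42 c=11/28 d=-11/168
S(1/2) = 33/14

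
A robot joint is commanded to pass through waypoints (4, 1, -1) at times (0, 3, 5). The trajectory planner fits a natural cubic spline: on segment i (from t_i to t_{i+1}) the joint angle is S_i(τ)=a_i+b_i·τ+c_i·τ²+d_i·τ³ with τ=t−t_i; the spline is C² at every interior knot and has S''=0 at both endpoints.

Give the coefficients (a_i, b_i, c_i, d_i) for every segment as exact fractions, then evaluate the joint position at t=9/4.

  seg 0: a=4 b=-1 c=0 d=0
  seg 1: a=1 b=-1 c=0 d=0
S(9/4) = 7/4

Δ: Δ0=-1, Δ1=-1
row 1: diag=10, rhs=0; c'=1/5, d'=0
back: M1=0
M: M0=0, M1=0, M2=0
seg 0: a=4, c=M0/2=0, d=(M1−M0)/(6·3)=0, b=Δ0−h0·(2M0+M1)/6=-1
seg 1: a=1, c=M1/2=0, d=(M2−M1)/(6·2)=0, b=Δ1−h1·(2M1+M2)/6=-1
t_q=9/4 → seg 0, τ=9/4; S=4+-1·τ+0·τ²+0·τ³=7/4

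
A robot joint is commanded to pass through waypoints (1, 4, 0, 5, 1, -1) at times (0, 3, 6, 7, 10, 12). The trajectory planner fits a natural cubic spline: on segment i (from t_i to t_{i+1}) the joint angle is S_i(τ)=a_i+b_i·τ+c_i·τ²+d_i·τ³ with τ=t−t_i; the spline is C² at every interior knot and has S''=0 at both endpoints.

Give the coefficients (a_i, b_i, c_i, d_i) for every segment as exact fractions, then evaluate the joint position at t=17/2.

Δ: Δ0=1, Δ1=-4/3, Δ2=5, Δ3=-4/3, Δ4=-1
row 1: diag=12, rhs=-14; c'=1/4, d'=-7/6
row 2: denom=8−3·1/4=29/4; d'=(38−3·-7/6)/(29/4)=166/29
row 3: denom=8−1·4/29=228/29; d'=(-38−1·166/29)/(228/29)=-317/57
row 4: denom=10−3·29/76=673/76; d'=(2−3·-317/57)/(673/76)=1420/673
back: M4=1420/673
back: M3=-317/57−29/76·1420/673=-12854/2019
back: M2=166/29−4/29·-12854/2019=13330/2019
back: M1=-7/6−1/4·13330/2019=-1896/673
M: M0=0, M1=-1896/673, M2=13330/2019, M3=-12854/2019, M4=1420/673, M5=0
seg 0: a=1, c=M0/2=0, d=(M1−M0)/(6·3)=-316/2019, b=Δ0−h0·(2M0+M1)/6=1621/673
seg 1: a=4, c=M1/2=-948/673, d=(M2−M1)/(6·3)=9509/18171, b=Δ1−h1·(2M1+M2)/6=-1223/673
seg 2: a=0, c=M2/2=6665/2019, d=(M3−M2)/(6·1)=-4364/2019, b=Δ2−h2·(2M2+M3)/6=2598/673
seg 3: a=5, c=M3/2=-6427/2019, d=(M4−M3)/(6·3)=8557/18171, b=Δ3−h3·(2M3+M4)/6=8032/2019
seg 4: a=1, c=M4/2=710/673, d=(M5−M4)/(6·2)=-355/2019, b=Δ4−h4·(2M4+M5)/6=-4859/2019
t_q=17/2 → seg 3, τ=3/2; S=5+8032/2019·τ+-6427/2019·τ²+8557/18171·τ³=29043/5384

  seg 0: a=1 b=1621/673 c=0 d=-316/2019
  seg 1: a=4 b=-1223/673 c=-948/673 d=9509/18171
  seg 2: a=0 b=2598/673 c=6665/2019 d=-4364/2019
  seg 3: a=5 b=8032/2019 c=-6427/2019 d=8557/18171
  seg 4: a=1 b=-4859/2019 c=710/673 d=-355/2019
S(17/2) = 29043/5384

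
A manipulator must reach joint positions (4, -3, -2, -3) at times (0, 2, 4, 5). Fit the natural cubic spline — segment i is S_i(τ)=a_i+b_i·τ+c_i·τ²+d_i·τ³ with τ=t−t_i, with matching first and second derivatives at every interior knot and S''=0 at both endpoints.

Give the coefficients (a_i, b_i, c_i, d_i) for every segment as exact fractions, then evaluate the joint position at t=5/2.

  seg 0: a=4 b=-52/11 c=0 d=27/88
  seg 1: a=-3 b=-23/22 c=81/44 d=-47/88
  seg 2: a=-2 b=-1/11 c=-15/11 d=5/11
S(5/2) = -2203/704

Δ: Δ0=-7/2, Δ1=1/2, Δ2=-1
row 1: diag=8, rhs=24; c'=1/4, d'=3
row 2: denom=6−2·1/4=11/2; d'=(-9−2·3)/(11/2)=-30/11
back: M2=-30/11
back: M1=3−1/4·-30/11=81/22
M: M0=0, M1=81/22, M2=-30/11, M3=0
seg 0: a=4, c=M0/2=0, d=(M1−M0)/(6·2)=27/88, b=Δ0−h0·(2M0+M1)/6=-52/11
seg 1: a=-3, c=M1/2=81/44, d=(M2−M1)/(6·2)=-47/88, b=Δ1−h1·(2M1+M2)/6=-23/22
seg 2: a=-2, c=M2/2=-15/11, d=(M3−M2)/(6·1)=5/11, b=Δ2−h2·(2M2+M3)/6=-1/11
t_q=5/2 → seg 1, τ=1/2; S=-3+-23/22·τ+81/44·τ²+-47/88·τ³=-2203/704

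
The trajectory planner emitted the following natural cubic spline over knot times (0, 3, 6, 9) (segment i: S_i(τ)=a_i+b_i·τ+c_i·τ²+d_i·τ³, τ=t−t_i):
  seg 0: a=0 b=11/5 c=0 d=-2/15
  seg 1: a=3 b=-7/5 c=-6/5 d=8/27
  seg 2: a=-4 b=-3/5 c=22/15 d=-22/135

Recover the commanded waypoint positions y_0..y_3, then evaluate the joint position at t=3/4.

y_0=0 y_1=3 y_2=-4 y_3=3
S(3/4) = 51/32

y_0 = S_0(0) = a_0 = 0
y_1 = S_1(0) = a_1 = 3
y_2 = S_2(0) = a_2 = -4
y_3 = S_2(3) = 3
t_q=3/4 is in segment 0 (τ=3/4); S_0(τ)=51/32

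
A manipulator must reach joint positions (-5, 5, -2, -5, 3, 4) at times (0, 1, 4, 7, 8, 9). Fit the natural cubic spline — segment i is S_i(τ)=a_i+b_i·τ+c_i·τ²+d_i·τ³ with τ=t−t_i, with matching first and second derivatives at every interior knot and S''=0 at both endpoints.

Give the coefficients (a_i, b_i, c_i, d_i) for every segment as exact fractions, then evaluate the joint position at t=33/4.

Δ: Δ0=10, Δ1=-7/3, Δ2=-1, Δ3=8, Δ4=1
row 1: diag=8, rhs=-74; c'=3/8, d'=-37/4
row 2: denom=12−3·3/8=87/8; d'=(8−3·-37/4)/(87/8)=286/87
row 3: denom=8−3·8/29=208/29; d'=(54−3·286/87)/(208/29)=80/13
row 4: denom=4−1·29/208=803/208; d'=(-42−1·80/13)/(803/208)=-10016/803
back: M4=-10016/803
back: M3=80/13−29/208·-10016/803=6338/803
back: M2=286/87−8/29·6338/803=2674/2409
back: M1=-37/4−3/8·2674/2409=-7762/803
M: M0=0, M1=-7762/803, M2=2674/2409, M3=6338/803, M4=-10016/803, M5=0
seg 0: a=-5, c=M0/2=0, d=(M1−M0)/(6·1)=-3881/2409, b=Δ0−h0·(2M0+M1)/6=27971/2409
seg 1: a=5, c=M1/2=-3881/803, d=(M2−M1)/(6·3)=1180/1971, b=Δ1−h1·(2M1+M2)/6=16328/2409
seg 2: a=-2, c=M2/2=1337/2409, d=(M3−M2)/(6·3)=8170/21681, b=Δ2−h2·(2M2+M3)/6=-14590/2409
seg 3: a=-5, c=M3/2=3169/803, d=(M4−M3)/(6·1)=-8177/2409, b=Δ3−h3·(2M3+M4)/6=17942/2409
seg 4: a=3, c=M4/2=-5008/803, d=(M5−M4)/(6·1)=5008/2409, b=Δ4−h4·(2M4+M5)/6=12425/2409
t_q=33/4 → seg 4, τ=1/4; S=3+12425/2409·τ+-5008/803·τ²+5008/2409·τ³=6315/1606

  seg 0: a=-5 b=27971/2409 c=0 d=-3881/2409
  seg 1: a=5 b=16328/2409 c=-3881/803 d=1180/1971
  seg 2: a=-2 b=-14590/2409 c=1337/2409 d=8170/21681
  seg 3: a=-5 b=17942/2409 c=3169/803 d=-8177/2409
  seg 4: a=3 b=12425/2409 c=-5008/803 d=5008/2409
S(33/4) = 6315/1606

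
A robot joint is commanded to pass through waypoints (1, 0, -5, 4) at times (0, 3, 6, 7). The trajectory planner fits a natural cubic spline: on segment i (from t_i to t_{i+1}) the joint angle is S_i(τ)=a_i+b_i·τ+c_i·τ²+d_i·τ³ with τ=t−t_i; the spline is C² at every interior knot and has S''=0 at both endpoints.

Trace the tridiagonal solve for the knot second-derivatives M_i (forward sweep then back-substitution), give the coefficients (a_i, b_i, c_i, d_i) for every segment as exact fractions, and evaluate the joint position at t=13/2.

  seg 0: a=1 b=33/29 c=0 d=-128/783
  seg 1: a=0 b=-95/29 c=-128/87 d=524/783
  seg 2: a=-5 b=173/29 c=132/29 d=-44/29
S(13/2) = -31/29

Δ: Δ0=-1/3, Δ1=-5/3, Δ2=9
row 1: diag=12, rhs=-8; c'=1/4, d'=-2/3
row 2: denom=8−3·1/4=29/4; d'=(64−3·-2/3)/(29/4)=264/29
back: M2=264/29
back: M1=-2/3−1/4·264/29=-256/87
M: M0=0, M1=-256/87, M2=264/29, M3=0
seg 0: a=1, c=M0/2=0, d=(M1−M0)/(6·3)=-128/783, b=Δ0−h0·(2M0+M1)/6=33/29
seg 1: a=0, c=M1/2=-128/87, d=(M2−M1)/(6·3)=524/783, b=Δ1−h1·(2M1+M2)/6=-95/29
seg 2: a=-5, c=M2/2=132/29, d=(M3−M2)/(6·1)=-44/29, b=Δ2−h2·(2M2+M3)/6=173/29
t_q=13/2 → seg 2, τ=1/2; S=-5+173/29·τ+132/29·τ²+-44/29·τ³=-31/29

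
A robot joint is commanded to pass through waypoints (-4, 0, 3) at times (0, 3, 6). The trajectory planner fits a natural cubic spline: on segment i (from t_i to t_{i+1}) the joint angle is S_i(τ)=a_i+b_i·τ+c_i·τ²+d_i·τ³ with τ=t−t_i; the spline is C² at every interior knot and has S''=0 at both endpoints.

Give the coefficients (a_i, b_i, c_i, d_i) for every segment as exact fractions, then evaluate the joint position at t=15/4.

Δ: Δ0=4/3, Δ1=1
row 1: diag=12, rhs=-2; c'=1/4, d'=-1/6
back: M1=-1/6
M: M0=0, M1=-1/6, M2=0
seg 0: a=-4, c=M0/2=0, d=(M1−M0)/(6·3)=-1/108, b=Δ0−h0·(2M0+M1)/6=17/12
seg 1: a=0, c=M1/2=-1/12, d=(M2−M1)/(6·3)=1/108, b=Δ1−h1·(2M1+M2)/6=7/6
t_q=15/4 → seg 1, τ=3/4; S=0+7/6·τ+-1/12·τ²+1/108·τ³=213/256

  seg 0: a=-4 b=17/12 c=0 d=-1/108
  seg 1: a=0 b=7/6 c=-1/12 d=1/108
S(15/4) = 213/256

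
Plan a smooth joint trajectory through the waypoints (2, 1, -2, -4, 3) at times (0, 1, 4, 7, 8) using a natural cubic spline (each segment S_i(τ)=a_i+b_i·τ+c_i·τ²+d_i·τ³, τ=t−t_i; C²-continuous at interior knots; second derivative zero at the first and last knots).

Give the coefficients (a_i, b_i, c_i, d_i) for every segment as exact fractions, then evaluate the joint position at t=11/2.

  seg 0: a=2 b=-685/624 c=0 d=61/624
  seg 1: a=1 b=-251/312 c=61/208 d=-671/5616
  seg 2: a=-2 b=-109/48 c=-61/78 d=2465/5616
  seg 3: a=-4 b=1525/312 c=659/208 d=-659/624
S(11/2) = -9459/1664

Δ: Δ0=-1, Δ1=-1, Δ2=-2/3, Δ3=7
row 1: diag=8, rhs=0; c'=3/8, d'=0
row 2: denom=12−3·3/8=87/8; d'=(2−3·0)/(87/8)=16/87
row 3: denom=8−3·8/29=208/29; d'=(46−3·16/87)/(208/29)=659/104
back: M3=659/104
back: M2=16/87−8/29·659/104=-61/39
back: M1=0−3/8·-61/39=61/104
M: M0=0, M1=61/104, M2=-61/39, M3=659/104, M4=0
seg 0: a=2, c=M0/2=0, d=(M1−M0)/(6·1)=61/624, b=Δ0−h0·(2M0+M1)/6=-685/624
seg 1: a=1, c=M1/2=61/208, d=(M2−M1)/(6·3)=-671/5616, b=Δ1−h1·(2M1+M2)/6=-251/312
seg 2: a=-2, c=M2/2=-61/78, d=(M3−M2)/(6·3)=2465/5616, b=Δ2−h2·(2M2+M3)/6=-109/48
seg 3: a=-4, c=M3/2=659/208, d=(M4−M3)/(6·1)=-659/624, b=Δ3−h3·(2M3+M4)/6=1525/312
t_q=11/2 → seg 2, τ=3/2; S=-2+-109/48·τ+-61/78·τ²+2465/5616·τ³=-9459/1664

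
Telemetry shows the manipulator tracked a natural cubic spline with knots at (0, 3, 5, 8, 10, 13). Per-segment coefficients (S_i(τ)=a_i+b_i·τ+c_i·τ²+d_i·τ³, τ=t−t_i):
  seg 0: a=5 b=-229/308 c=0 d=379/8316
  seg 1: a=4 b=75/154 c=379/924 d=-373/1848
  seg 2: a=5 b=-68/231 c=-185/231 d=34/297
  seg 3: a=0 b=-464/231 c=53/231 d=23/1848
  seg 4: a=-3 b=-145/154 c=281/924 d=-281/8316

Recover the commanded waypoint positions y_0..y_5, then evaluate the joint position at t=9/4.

y_0 = S_0(0) = a_0 = 5
y_1 = S_1(0) = a_1 = 4
y_2 = S_2(0) = a_2 = 5
y_3 = S_3(0) = a_3 = 0
y_4 = S_4(0) = a_4 = -3
y_5 = S_4(3) = -4
t_q=9/4 is in segment 0 (τ=9/4); S_0(τ)=10831/2816

y_0=5 y_1=4 y_2=5 y_3=0 y_4=-3 y_5=-4
S(9/4) = 10831/2816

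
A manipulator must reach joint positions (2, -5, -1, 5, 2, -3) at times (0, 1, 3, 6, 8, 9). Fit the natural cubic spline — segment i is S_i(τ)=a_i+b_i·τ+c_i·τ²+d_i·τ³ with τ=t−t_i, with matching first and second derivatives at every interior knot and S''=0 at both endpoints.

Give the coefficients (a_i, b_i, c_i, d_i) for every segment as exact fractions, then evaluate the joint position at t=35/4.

Δ: Δ0=-7, Δ1=2, Δ2=2, Δ3=-3/2, Δ4=-5
row 1: diag=6, rhs=54; c'=1/3, d'=9
row 2: denom=10−2·1/3=28/3; d'=(0−2·9)/(28/3)=-27/14
row 3: denom=10−3·9/28=253/28; d'=(-21−3·-27/14)/(253/28)=-426/253
row 4: denom=6−2·56/253=1406/253; d'=(-21−2·-426/253)/(1406/253)=-4461/1406
back: M4=-4461/1406
back: M3=-426/253−56/253·-4461/1406=-690/703
back: M2=-27/14−9/28·-690/703=-1134/703
back: M1=9−1/3·-1134/703=6705/703
M: M0=0, M1=6705/703, M2=-1134/703, M3=-690/703, M4=-4461/1406, M5=0
seg 0: a=2, c=M0/2=0, d=(M1−M0)/(6·1)=2235/1406, b=Δ0−h0·(2M0+M1)/6=-12077/1406
seg 1: a=-5, c=M1/2=6705/1406, d=(M2−M1)/(6·2)=-2613/2812, b=Δ1−h1·(2M1+M2)/6=-2686/703
seg 2: a=-1, c=M2/2=-567/703, d=(M3−M2)/(6·3)=2/57, b=Δ2−h2·(2M2+M3)/6=2885/703
seg 3: a=5, c=M3/2=-345/703, d=(M4−M3)/(6·2)=-1027/5624, b=Δ3−h3·(2M3+M4)/6=149/703
seg 4: a=2, c=M4/2=-4461/2812, d=(M5−M4)/(6·1)=1487/2812, b=Δ4−h4·(2M4+M5)/6=-5543/1406
t_q=35/4 → seg 4, τ=3/4; S=2+-5543/1406·τ+-4461/2812·τ²+1487/2812·τ³=-292639/179968

  seg 0: a=2 b=-12077/1406 c=0 d=2235/1406
  seg 1: a=-5 b=-2686/703 c=6705/1406 d=-2613/2812
  seg 2: a=-1 b=2885/703 c=-567/703 d=2/57
  seg 3: a=5 b=149/703 c=-345/703 d=-1027/5624
  seg 4: a=2 b=-5543/1406 c=-4461/2812 d=1487/2812
S(35/4) = -292639/179968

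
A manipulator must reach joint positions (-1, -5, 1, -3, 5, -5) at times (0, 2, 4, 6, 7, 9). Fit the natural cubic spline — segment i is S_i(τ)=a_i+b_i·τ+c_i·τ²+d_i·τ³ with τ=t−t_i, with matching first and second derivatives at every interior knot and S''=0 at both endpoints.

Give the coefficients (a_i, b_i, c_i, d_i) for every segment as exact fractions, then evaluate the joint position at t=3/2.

  seg 0: a=-1 b=-1915/477 c=0 d=961/1908
  seg 1: a=-5 b=968/477 c=961/318 d=-605/477
  seg 2: a=1 b=-526/477 c=-1459/318 d=3949/1908
  seg 3: a=-3 b=2567/477 c=415/53 d=-2486/477
  seg 4: a=5 b=2579/477 c=-1241/159 d=1241/954
S(3/2) = -27079/5088

Δ: Δ0=-2, Δ1=3, Δ2=-2, Δ3=8, Δ4=-5
row 1: diag=8, rhs=30; c'=1/4, d'=15/4
row 2: denom=8−2·1/4=15/2; d'=(-30−2·15/4)/(15/2)=-5
row 3: denom=6−2·4/15=82/15; d'=(60−2·-5)/(82/15)=525/41
row 4: denom=6−1·15/82=477/82; d'=(-78−1·525/41)/(477/82)=-2482/159
back: M4=-2482/159
back: M3=525/41−15/82·-2482/159=830/53
back: M2=-5−4/15·830/53=-1459/159
back: M1=15/4−1/4·-1459/159=961/159
M: M0=0, M1=961/159, M2=-1459/159, M3=830/53, M4=-2482/159, M5=0
seg 0: a=-1, c=M0/2=0, d=(M1−M0)/(6·2)=961/1908, b=Δ0−h0·(2M0+M1)/6=-1915/477
seg 1: a=-5, c=M1/2=961/318, d=(M2−M1)/(6·2)=-605/477, b=Δ1−h1·(2M1+M2)/6=968/477
seg 2: a=1, c=M2/2=-1459/318, d=(M3−M2)/(6·2)=3949/1908, b=Δ2−h2·(2M2+M3)/6=-526/477
seg 3: a=-3, c=M3/2=415/53, d=(M4−M3)/(6·1)=-2486/477, b=Δ3−h3·(2M3+M4)/6=2567/477
seg 4: a=5, c=M4/2=-1241/159, d=(M5−M4)/(6·2)=1241/954, b=Δ4−h4·(2M4+M5)/6=2579/477
t_q=3/2 → seg 0, τ=3/2; S=-1+-1915/477·τ+0·τ²+961/1908·τ³=-27079/5088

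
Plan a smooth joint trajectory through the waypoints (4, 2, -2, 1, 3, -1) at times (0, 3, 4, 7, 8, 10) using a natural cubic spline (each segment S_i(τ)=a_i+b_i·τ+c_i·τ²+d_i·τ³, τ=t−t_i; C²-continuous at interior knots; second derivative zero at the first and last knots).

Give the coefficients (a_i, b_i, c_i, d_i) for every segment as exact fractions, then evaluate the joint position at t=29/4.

  seg 0: a=4 b=2149/2529 c=0 d=-3835/22761
  seg 1: a=2 b=-9356/2529 c=-3835/2529 d=1025/843
  seg 2: a=-2 b=-7801/2529 c=5390/2529 d=-5840/22761
  seg 3: a=1 b=7019/2529 c=-50/281 d=-1511/2529
  seg 4: a=3 b=1586/2529 c=-1661/843 d=1661/5058
S(29/4) = 90283/53952

Δ: Δ0=-2/3, Δ1=-4, Δ2=1, Δ3=2, Δ4=-2
row 1: diag=8, rhs=-20; c'=1/8, d'=-5/2
row 2: denom=8−1·1/8=63/8; d'=(30−1·-5/2)/(63/8)=260/63
row 3: denom=8−3·8/21=48/7; d'=(6−3·260/63)/(48/7)=-67/72
row 4: denom=6−1·7/48=281/48; d'=(-24−1·-67/72)/(281/48)=-3322/843
back: M4=-3322/843
back: M3=-67/72−7/48·-3322/843=-100/281
back: M2=260/63−8/21·-100/281=10780/2529
back: M1=-5/2−1/8·10780/2529=-7670/2529
M: M0=0, M1=-7670/2529, M2=10780/2529, M3=-100/281, M4=-3322/843, M5=0
seg 0: a=4, c=M0/2=0, d=(M1−M0)/(6·3)=-3835/22761, b=Δ0−h0·(2M0+M1)/6=2149/2529
seg 1: a=2, c=M1/2=-3835/2529, d=(M2−M1)/(6·1)=1025/843, b=Δ1−h1·(2M1+M2)/6=-9356/2529
seg 2: a=-2, c=M2/2=5390/2529, d=(M3−M2)/(6·3)=-5840/22761, b=Δ2−h2·(2M2+M3)/6=-7801/2529
seg 3: a=1, c=M3/2=-50/281, d=(M4−M3)/(6·1)=-1511/2529, b=Δ3−h3·(2M3+M4)/6=7019/2529
seg 4: a=3, c=M4/2=-1661/843, d=(M5−M4)/(6·2)=1661/5058, b=Δ4−h4·(2M4+M5)/6=1586/2529
t_q=29/4 → seg 3, τ=1/4; S=1+7019/2529·τ+-50/281·τ²+-1511/2529·τ³=90283/53952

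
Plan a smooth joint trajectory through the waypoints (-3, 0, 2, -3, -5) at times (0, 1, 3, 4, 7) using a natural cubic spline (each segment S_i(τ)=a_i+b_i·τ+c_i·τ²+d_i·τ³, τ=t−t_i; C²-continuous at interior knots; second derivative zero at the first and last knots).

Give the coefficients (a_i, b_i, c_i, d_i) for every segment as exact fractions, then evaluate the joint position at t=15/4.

  seg 0: a=-3 b=1109/375 c=0 d=16/375
  seg 1: a=0 b=1157/375 c=16/125 d=-439/750
  seg 2: a=2 b=-257/75 c=-423/125 d=679/375
  seg 3: a=-3 b=-1786/375 c=256/125 d=-256/1125
S(15/4) = -13677/8000

Δ: Δ0=3, Δ1=1, Δ2=-5, Δ3=-2/3
row 1: diag=6, rhs=-12; c'=1/3, d'=-2
row 2: denom=6−2·1/3=16/3; d'=(-36−2·-2)/(16/3)=-6
row 3: denom=8−1·3/16=125/16; d'=(26−1·-6)/(125/16)=512/125
back: M3=512/125
back: M2=-6−3/16·512/125=-846/125
back: M1=-2−1/3·-846/125=32/125
M: M0=0, M1=32/125, M2=-846/125, M3=512/125, M4=0
seg 0: a=-3, c=M0/2=0, d=(M1−M0)/(6·1)=16/375, b=Δ0−h0·(2M0+M1)/6=1109/375
seg 1: a=0, c=M1/2=16/125, d=(M2−M1)/(6·2)=-439/750, b=Δ1−h1·(2M1+M2)/6=1157/375
seg 2: a=2, c=M2/2=-423/125, d=(M3−M2)/(6·1)=679/375, b=Δ2−h2·(2M2+M3)/6=-257/75
seg 3: a=-3, c=M3/2=256/125, d=(M4−M3)/(6·3)=-256/1125, b=Δ3−h3·(2M3+M4)/6=-1786/375
t_q=15/4 → seg 2, τ=3/4; S=2+-257/75·τ+-423/125·τ²+679/375·τ³=-13677/8000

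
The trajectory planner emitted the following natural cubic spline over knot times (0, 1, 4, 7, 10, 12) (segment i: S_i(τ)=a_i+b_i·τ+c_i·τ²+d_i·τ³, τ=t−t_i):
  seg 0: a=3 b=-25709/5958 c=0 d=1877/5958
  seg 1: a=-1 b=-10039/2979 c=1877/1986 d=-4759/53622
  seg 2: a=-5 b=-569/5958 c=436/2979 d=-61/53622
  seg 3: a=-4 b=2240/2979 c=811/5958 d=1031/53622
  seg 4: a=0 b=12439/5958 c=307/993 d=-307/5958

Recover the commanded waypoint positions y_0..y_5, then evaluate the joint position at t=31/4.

y_0=3 y_1=-1 y_2=-5 y_3=-4 y_4=0 y_5=5
S(31/4) = -141991/42368

y_0 = S_0(0) = a_0 = 3
y_1 = S_1(0) = a_1 = -1
y_2 = S_2(0) = a_2 = -5
y_3 = S_3(0) = a_3 = -4
y_4 = S_4(0) = a_4 = 0
y_5 = S_4(2) = 5
t_q=31/4 is in segment 3 (τ=3/4); S_3(τ)=-141991/42368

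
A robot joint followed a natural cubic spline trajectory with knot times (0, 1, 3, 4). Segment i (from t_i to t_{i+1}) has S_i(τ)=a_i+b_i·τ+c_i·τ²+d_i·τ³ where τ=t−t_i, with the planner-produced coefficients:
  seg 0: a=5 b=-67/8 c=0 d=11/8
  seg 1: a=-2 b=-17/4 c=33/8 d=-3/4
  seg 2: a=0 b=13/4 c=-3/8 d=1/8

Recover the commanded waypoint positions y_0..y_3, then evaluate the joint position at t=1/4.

y_0=5 y_1=-2 y_2=0 y_3=3
S(1/4) = 1499/512

y_0 = S_0(0) = a_0 = 5
y_1 = S_1(0) = a_1 = -2
y_2 = S_2(0) = a_2 = 0
y_3 = S_2(1) = 3
t_q=1/4 is in segment 0 (τ=1/4); S_0(τ)=1499/512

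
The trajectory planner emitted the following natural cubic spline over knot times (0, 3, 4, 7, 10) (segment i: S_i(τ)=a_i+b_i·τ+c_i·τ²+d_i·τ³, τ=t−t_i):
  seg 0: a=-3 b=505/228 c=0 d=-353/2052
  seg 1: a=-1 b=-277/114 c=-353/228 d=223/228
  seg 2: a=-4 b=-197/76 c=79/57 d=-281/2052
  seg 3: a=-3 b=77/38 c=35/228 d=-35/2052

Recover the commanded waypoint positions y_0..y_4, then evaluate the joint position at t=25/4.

y_0 = S_0(0) = a_0 = -3
y_1 = S_1(0) = a_1 = -1
y_2 = S_2(0) = a_2 = -4
y_3 = S_3(0) = a_3 = -3
y_4 = S_3(3) = 4
t_q=25/4 is in segment 2 (τ=9/4); S_2(τ)=-21283/4864

y_0=-3 y_1=-1 y_2=-4 y_3=-3 y_4=4
S(25/4) = -21283/4864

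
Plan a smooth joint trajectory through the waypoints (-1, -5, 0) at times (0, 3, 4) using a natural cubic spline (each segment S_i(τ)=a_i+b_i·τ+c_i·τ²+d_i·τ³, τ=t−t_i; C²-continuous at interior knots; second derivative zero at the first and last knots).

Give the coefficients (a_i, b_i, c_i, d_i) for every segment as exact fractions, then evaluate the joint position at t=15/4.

Δ: Δ0=-4/3, Δ1=5
row 1: diag=8, rhs=38; c'=1/8, d'=19/4
back: M1=19/4
M: M0=0, M1=19/4, M2=0
seg 0: a=-1, c=M0/2=0, d=(M1−M0)/(6·3)=19/72, b=Δ0−h0·(2M0+M1)/6=-89/24
seg 1: a=-5, c=M1/2=19/8, d=(M2−M1)/(6·1)=-19/24, b=Δ1−h1·(2M1+M2)/6=41/12
t_q=15/4 → seg 1, τ=3/4; S=-5+41/12·τ+19/8·τ²+-19/24·τ³=-735/512

  seg 0: a=-1 b=-89/24 c=0 d=19/72
  seg 1: a=-5 b=41/12 c=19/8 d=-19/24
S(15/4) = -735/512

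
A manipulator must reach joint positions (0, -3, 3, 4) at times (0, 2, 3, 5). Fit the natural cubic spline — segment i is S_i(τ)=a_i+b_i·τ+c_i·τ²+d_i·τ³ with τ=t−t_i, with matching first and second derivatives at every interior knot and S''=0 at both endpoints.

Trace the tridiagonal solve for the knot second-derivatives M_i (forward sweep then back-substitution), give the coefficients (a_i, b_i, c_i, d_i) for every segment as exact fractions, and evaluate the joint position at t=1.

  seg 0: a=0 b=-307/70 c=0 d=101/140
  seg 1: a=-3 b=299/70 c=303/70 d=-13/5
  seg 2: a=3 b=359/70 c=-243/70 d=81/140
S(1) = -513/140

Δ: Δ0=-3/2, Δ1=6, Δ2=1/2
row 1: diag=6, rhs=45; c'=1/6, d'=15/2
row 2: denom=6−1·1/6=35/6; d'=(-33−1·15/2)/(35/6)=-243/35
back: M2=-243/35
back: M1=15/2−1/6·-243/35=303/35
M: M0=0, M1=303/35, M2=-243/35, M3=0
seg 0: a=0, c=M0/2=0, d=(M1−M0)/(6·2)=101/140, b=Δ0−h0·(2M0+M1)/6=-307/70
seg 1: a=-3, c=M1/2=303/70, d=(M2−M1)/(6·1)=-13/5, b=Δ1−h1·(2M1+M2)/6=299/70
seg 2: a=3, c=M2/2=-243/70, d=(M3−M2)/(6·2)=81/140, b=Δ2−h2·(2M2+M3)/6=359/70
t_q=1 → seg 0, τ=1; S=0+-307/70·τ+0·τ²+101/140·τ³=-513/140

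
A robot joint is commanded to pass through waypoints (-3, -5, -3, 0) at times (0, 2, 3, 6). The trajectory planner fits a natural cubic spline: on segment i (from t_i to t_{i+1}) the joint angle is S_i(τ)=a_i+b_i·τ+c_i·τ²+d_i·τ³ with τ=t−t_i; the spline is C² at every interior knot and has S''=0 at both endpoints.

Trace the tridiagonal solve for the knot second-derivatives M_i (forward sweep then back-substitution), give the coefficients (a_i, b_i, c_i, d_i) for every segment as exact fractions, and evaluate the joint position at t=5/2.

Δ: Δ0=-1, Δ1=2, Δ2=1
row 1: diag=6, rhs=18; c'=1/6, d'=3
row 2: denom=8−1·1/6=47/6; d'=(-6−1·3)/(47/6)=-54/47
back: M2=-54/47
back: M1=3−1/6·-54/47=150/47
M: M0=0, M1=150/47, M2=-54/47, M3=0
seg 0: a=-3, c=M0/2=0, d=(M1−M0)/(6·2)=25/94, b=Δ0−h0·(2M0+M1)/6=-97/47
seg 1: a=-5, c=M1/2=75/47, d=(M2−M1)/(6·1)=-34/47, b=Δ1−h1·(2M1+M2)/6=53/47
seg 2: a=-3, c=M2/2=-27/47, d=(M3−M2)/(6·3)=3/47, b=Δ2−h2·(2M2+M3)/6=101/47
t_q=5/2 → seg 1, τ=1/2; S=-5+53/47·τ+75/47·τ²+-34/47·τ³=-194/47

  seg 0: a=-3 b=-97/47 c=0 d=25/94
  seg 1: a=-5 b=53/47 c=75/47 d=-34/47
  seg 2: a=-3 b=101/47 c=-27/47 d=3/47
S(5/2) = -194/47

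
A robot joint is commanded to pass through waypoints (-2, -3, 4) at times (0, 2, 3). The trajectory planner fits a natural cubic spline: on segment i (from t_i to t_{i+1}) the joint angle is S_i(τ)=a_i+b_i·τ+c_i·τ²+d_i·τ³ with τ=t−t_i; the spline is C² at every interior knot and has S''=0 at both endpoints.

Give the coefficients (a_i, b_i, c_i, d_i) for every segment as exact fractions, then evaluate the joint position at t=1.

Δ: Δ0=-1/2, Δ1=7
row 1: diag=6, rhs=45; c'=1/6, d'=15/2
back: M1=15/2
M: M0=0, M1=15/2, M2=0
seg 0: a=-2, c=M0/2=0, d=(M1−M0)/(6·2)=5/8, b=Δ0−h0·(2M0+M1)/6=-3
seg 1: a=-3, c=M1/2=15/4, d=(M2−M1)/(6·1)=-5/4, b=Δ1−h1·(2M1+M2)/6=9/2
t_q=1 → seg 0, τ=1; S=-2+-3·τ+0·τ²+5/8·τ³=-35/8

  seg 0: a=-2 b=-3 c=0 d=5/8
  seg 1: a=-3 b=9/2 c=15/4 d=-5/4
S(1) = -35/8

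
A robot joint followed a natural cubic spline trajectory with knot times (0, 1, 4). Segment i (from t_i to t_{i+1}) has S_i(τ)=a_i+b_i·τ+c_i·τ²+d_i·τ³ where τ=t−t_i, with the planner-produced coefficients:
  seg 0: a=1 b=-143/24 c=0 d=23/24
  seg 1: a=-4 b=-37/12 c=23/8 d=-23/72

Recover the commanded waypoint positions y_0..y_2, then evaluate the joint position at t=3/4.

y_0=1 y_1=-4 y_2=4
S(3/4) = -1569/512

y_0 = S_0(0) = a_0 = 1
y_1 = S_1(0) = a_1 = -4
y_2 = S_1(3) = 4
t_q=3/4 is in segment 0 (τ=3/4); S_0(τ)=-1569/512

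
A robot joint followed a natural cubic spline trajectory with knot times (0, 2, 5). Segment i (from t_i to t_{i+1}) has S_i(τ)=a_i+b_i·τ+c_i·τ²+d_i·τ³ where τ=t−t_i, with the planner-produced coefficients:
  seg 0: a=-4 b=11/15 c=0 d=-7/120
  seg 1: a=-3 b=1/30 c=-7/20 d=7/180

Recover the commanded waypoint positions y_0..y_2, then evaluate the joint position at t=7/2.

y_0=-4 y_1=-3 y_2=-5
S(7/2) = -577/160

y_0 = S_0(0) = a_0 = -4
y_1 = S_1(0) = a_1 = -3
y_2 = S_1(3) = -5
t_q=7/2 is in segment 1 (τ=3/2); S_1(τ)=-577/160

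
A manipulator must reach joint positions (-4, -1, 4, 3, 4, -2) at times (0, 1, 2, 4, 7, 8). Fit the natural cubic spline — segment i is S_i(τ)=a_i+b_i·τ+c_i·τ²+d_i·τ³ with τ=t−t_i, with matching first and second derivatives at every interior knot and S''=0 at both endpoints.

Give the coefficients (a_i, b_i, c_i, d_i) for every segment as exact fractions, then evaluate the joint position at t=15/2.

Δ: Δ0=3, Δ1=5, Δ2=-1/2, Δ3=1/3, Δ4=-6
row 1: diag=4, rhs=12; c'=1/4, d'=3
row 2: denom=6−1·1/4=23/4; d'=(-33−1·3)/(23/4)=-144/23
row 3: denom=10−2·8/23=214/23; d'=(5−2·-144/23)/(214/23)=403/214
row 4: denom=8−3·69/214=1505/214; d'=(-38−3·403/214)/(1505/214)=-9341/1505
back: M4=-9341/1505
back: M3=403/214−69/214·-9341/1505=5846/1505
back: M2=-144/23−8/23·5846/1505=-11456/1505
back: M1=3−1/4·-11456/1505=7379/1505
M: M0=0, M1=7379/1505, M2=-11456/1505, M3=5846/1505, M4=-9341/1505, M5=0
seg 0: a=-4, c=M0/2=0, d=(M1−M0)/(6·1)=7379/9030, b=Δ0−h0·(2M0+M1)/6=19711/9030
seg 1: a=-1, c=M1/2=7379/3010, d=(M2−M1)/(6·1)=-3767/1806, b=Δ1−h1·(2M1+M2)/6=20924/4515
seg 2: a=4, c=M2/2=-5728/1505, d=(M3−M2)/(6·2)=8651/9030, b=Δ2−h2·(2M2+M3)/6=4231/1290
seg 3: a=3, c=M3/2=2923/1505, d=(M4−M3)/(6·3)=-15187/27090, b=Δ3−h3·(2M3+M4)/6=-4043/9030
seg 4: a=4, c=M4/2=-9341/3010, d=(M5−M4)/(6·1)=9341/9030, b=Δ4−h4·(2M4+M5)/6=-17749/4515
t_q=15/2 → seg 4, τ=1/2; S=4+-17749/4515·τ+-9341/3010·τ²+9341/9030·τ³=33421/24080

  seg 0: a=-4 b=19711/9030 c=0 d=7379/9030
  seg 1: a=-1 b=20924/4515 c=7379/3010 d=-3767/1806
  seg 2: a=4 b=4231/1290 c=-5728/1505 d=8651/9030
  seg 3: a=3 b=-4043/9030 c=2923/1505 d=-15187/27090
  seg 4: a=4 b=-17749/4515 c=-9341/3010 d=9341/9030
S(15/2) = 33421/24080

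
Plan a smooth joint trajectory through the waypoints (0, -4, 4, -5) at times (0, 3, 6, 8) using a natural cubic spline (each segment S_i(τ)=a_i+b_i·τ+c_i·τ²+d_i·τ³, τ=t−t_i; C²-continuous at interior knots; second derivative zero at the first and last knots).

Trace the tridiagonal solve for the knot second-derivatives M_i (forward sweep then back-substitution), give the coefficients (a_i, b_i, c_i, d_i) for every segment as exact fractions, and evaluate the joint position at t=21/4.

Δ: Δ0=-4/3, Δ1=8/3, Δ2=-9/2
row 1: diag=12, rhs=24; c'=1/4, d'=2
row 2: denom=10−3·1/4=37/4; d'=(-43−3·2)/(37/4)=-196/37
back: M2=-196/37
back: M1=2−1/4·-196/37=123/37
M: M0=0, M1=123/37, M2=-196/37, M3=0
seg 0: a=0, c=M0/2=0, d=(M1−M0)/(6·3)=41/222, b=Δ0−h0·(2M0+M1)/6=-665/222
seg 1: a=-4, c=M1/2=123/74, d=(M2−M1)/(6·3)=-319/666, b=Δ1−h1·(2M1+M2)/6=221/111
seg 2: a=4, c=M2/2=-98/37, d=(M3−M2)/(6·2)=49/111, b=Δ2−h2·(2M2+M3)/6=-215/222
t_q=21/4 → seg 1, τ=9/4; S=-4+221/111·τ+123/74·τ²+-319/666·τ³=16285/4736

  seg 0: a=0 b=-665/222 c=0 d=41/222
  seg 1: a=-4 b=221/111 c=123/74 d=-319/666
  seg 2: a=4 b=-215/222 c=-98/37 d=49/111
S(21/4) = 16285/4736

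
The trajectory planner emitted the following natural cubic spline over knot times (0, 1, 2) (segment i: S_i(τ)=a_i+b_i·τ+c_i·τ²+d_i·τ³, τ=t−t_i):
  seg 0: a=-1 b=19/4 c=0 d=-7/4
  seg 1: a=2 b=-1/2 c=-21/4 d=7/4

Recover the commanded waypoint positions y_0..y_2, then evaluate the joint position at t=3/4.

y_0 = S_0(0) = a_0 = -1
y_1 = S_1(0) = a_1 = 2
y_2 = S_1(1) = -2
t_q=3/4 is in segment 0 (τ=3/4); S_0(τ)=467/256

y_0=-1 y_1=2 y_2=-2
S(3/4) = 467/256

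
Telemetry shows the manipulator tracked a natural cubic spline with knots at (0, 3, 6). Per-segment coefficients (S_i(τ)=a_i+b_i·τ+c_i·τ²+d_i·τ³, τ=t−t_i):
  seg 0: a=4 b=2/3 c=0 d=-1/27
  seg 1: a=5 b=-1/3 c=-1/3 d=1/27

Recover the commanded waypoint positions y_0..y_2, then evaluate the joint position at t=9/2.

y_0=4 y_1=5 y_2=2
S(9/2) = 31/8

y_0 = S_0(0) = a_0 = 4
y_1 = S_1(0) = a_1 = 5
y_2 = S_1(3) = 2
t_q=9/2 is in segment 1 (τ=3/2); S_1(τ)=31/8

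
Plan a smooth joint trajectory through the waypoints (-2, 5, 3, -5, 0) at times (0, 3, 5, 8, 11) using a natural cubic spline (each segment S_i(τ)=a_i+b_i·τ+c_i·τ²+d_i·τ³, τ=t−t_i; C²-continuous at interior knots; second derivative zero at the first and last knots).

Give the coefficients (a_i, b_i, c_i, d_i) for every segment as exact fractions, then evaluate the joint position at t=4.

Δ: Δ0=7/3, Δ1=-1, Δ2=-8/3, Δ3=5/3
row 1: diag=10, rhs=-20; c'=1/5, d'=-2
row 2: denom=10−2·1/5=48/5; d'=(-10−2·-2)/(48/5)=-5/8
row 3: denom=12−3·5/16=177/16; d'=(26−3·-5/8)/(177/16)=446/177
back: M3=446/177
back: M2=-5/8−5/16·446/177=-250/177
back: M1=-2−1/5·-250/177=-304/177
M: M0=0, M1=-304/177, M2=-250/177, M3=446/177, M4=0
seg 0: a=-2, c=M0/2=0, d=(M1−M0)/(6·3)=-152/1593, b=Δ0−h0·(2M0+M1)/6=565/177
seg 1: a=5, c=M1/2=-152/177, d=(M2−M1)/(6·2)=3/118, b=Δ1−h1·(2M1+M2)/6=109/177
seg 2: a=3, c=M2/2=-125/177, d=(M3−M2)/(6·3)=116/531, b=Δ2−h2·(2M2+M3)/6=-445/177
seg 3: a=-5, c=M3/2=223/177, d=(M4−M3)/(6·3)=-223/1593, b=Δ3−h3·(2M3+M4)/6=-151/177
t_q=4 → seg 1, τ=1; S=5+109/177·τ+-152/177·τ²+3/118·τ³=1693/354

  seg 0: a=-2 b=565/177 c=0 d=-152/1593
  seg 1: a=5 b=109/177 c=-152/177 d=3/118
  seg 2: a=3 b=-445/177 c=-125/177 d=116/531
  seg 3: a=-5 b=-151/177 c=223/177 d=-223/1593
S(4) = 1693/354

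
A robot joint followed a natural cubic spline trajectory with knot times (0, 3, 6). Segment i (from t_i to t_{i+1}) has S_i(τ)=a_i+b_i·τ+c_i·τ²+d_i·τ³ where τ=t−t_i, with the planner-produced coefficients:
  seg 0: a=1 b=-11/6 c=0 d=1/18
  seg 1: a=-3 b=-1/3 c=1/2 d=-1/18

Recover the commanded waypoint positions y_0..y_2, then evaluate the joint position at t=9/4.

y_0=1 y_1=-3 y_2=-1
S(9/4) = -319/128

y_0 = S_0(0) = a_0 = 1
y_1 = S_1(0) = a_1 = -3
y_2 = S_1(3) = -1
t_q=9/4 is in segment 0 (τ=9/4); S_0(τ)=-319/128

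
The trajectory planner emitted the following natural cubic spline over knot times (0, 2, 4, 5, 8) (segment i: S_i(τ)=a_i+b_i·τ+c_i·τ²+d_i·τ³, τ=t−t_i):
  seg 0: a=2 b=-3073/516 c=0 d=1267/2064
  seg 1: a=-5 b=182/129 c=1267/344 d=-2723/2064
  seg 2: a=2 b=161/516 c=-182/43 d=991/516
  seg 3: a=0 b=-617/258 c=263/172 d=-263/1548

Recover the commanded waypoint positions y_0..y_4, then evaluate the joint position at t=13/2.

y_0 = S_0(0) = a_0 = 2
y_1 = S_1(0) = a_1 = -5
y_2 = S_2(0) = a_2 = 2
y_3 = S_3(0) = a_3 = 0
y_4 = S_3(3) = 2
t_q=13/2 is in segment 3 (τ=3/2); S_3(τ)=-991/1376

y_0=2 y_1=-5 y_2=2 y_3=0 y_4=2
S(13/2) = -991/1376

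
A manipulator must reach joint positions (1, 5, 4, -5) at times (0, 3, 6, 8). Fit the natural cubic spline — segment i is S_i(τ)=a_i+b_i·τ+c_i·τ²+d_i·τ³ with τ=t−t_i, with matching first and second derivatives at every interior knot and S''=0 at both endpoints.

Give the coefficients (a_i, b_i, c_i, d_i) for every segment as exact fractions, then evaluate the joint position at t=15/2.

  seg 0: a=1 b=107/74 c=0 d=-25/1998
  seg 1: a=5 b=41/37 c=-25/222 d=-245/1998
  seg 2: a=4 b=-213/74 c=-45/37 d=15/74
S(15/2) = -1403/592

Δ: Δ0=4/3, Δ1=-1/3, Δ2=-9/2
row 1: diag=12, rhs=-10; c'=1/4, d'=-5/6
row 2: denom=10−3·1/4=37/4; d'=(-25−3·-5/6)/(37/4)=-90/37
back: M2=-90/37
back: M1=-5/6−1/4·-90/37=-25/111
M: M0=0, M1=-25/111, M2=-90/37, M3=0
seg 0: a=1, c=M0/2=0, d=(M1−M0)/(6·3)=-25/1998, b=Δ0−h0·(2M0+M1)/6=107/74
seg 1: a=5, c=M1/2=-25/222, d=(M2−M1)/(6·3)=-245/1998, b=Δ1−h1·(2M1+M2)/6=41/37
seg 2: a=4, c=M2/2=-45/37, d=(M3−M2)/(6·2)=15/74, b=Δ2−h2·(2M2+M3)/6=-213/74
t_q=15/2 → seg 2, τ=3/2; S=4+-213/74·τ+-45/37·τ²+15/74·τ³=-1403/592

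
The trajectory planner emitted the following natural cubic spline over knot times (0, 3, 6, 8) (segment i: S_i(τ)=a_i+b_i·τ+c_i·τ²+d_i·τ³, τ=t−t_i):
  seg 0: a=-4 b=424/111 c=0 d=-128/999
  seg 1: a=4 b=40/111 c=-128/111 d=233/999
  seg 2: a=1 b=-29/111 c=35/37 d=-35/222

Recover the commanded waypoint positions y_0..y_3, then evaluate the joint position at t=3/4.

y_0 = S_0(0) = a_0 = -4
y_1 = S_1(0) = a_1 = 4
y_2 = S_2(0) = a_2 = 1
y_3 = S_2(2) = 3
t_q=3/4 is in segment 0 (τ=3/4); S_0(τ)=-44/37

y_0=-4 y_1=4 y_2=1 y_3=3
S(3/4) = -44/37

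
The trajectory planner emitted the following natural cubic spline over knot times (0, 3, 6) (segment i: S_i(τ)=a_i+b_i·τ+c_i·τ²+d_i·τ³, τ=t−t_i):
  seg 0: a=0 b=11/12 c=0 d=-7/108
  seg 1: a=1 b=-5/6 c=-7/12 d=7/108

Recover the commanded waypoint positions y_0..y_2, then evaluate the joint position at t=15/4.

y_0=0 y_1=1 y_2=-5
S(15/4) = 19/256

y_0 = S_0(0) = a_0 = 0
y_1 = S_1(0) = a_1 = 1
y_2 = S_1(3) = -5
t_q=15/4 is in segment 1 (τ=3/4); S_1(τ)=19/256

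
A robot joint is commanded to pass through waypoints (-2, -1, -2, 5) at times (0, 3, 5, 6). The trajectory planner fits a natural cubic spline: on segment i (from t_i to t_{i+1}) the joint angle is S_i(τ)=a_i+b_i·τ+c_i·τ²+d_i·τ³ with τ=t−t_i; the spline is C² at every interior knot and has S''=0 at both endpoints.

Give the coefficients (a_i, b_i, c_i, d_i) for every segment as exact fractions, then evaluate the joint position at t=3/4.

  seg 0: a=-2 b=59/42 c=0 d=-5/42
  seg 1: a=-1 b=-38/21 c=-15/14 d=145/168
  seg 2: a=-2 b=179/42 c=115/28 d=-115/84
S(3/4) = -893/896

Δ: Δ0=1/3, Δ1=-1/2, Δ2=7
row 1: diag=10, rhs=-5; c'=1/5, d'=-1/2
row 2: denom=6−2·1/5=28/5; d'=(45−2·-1/2)/(28/5)=115/14
back: M2=115/14
back: M1=-1/2−1/5·115/14=-15/7
M: M0=0, M1=-15/7, M2=115/14, M3=0
seg 0: a=-2, c=M0/2=0, d=(M1−M0)/(6·3)=-5/42, b=Δ0−h0·(2M0+M1)/6=59/42
seg 1: a=-1, c=M1/2=-15/14, d=(M2−M1)/(6·2)=145/168, b=Δ1−h1·(2M1+M2)/6=-38/21
seg 2: a=-2, c=M2/2=115/28, d=(M3−M2)/(6·1)=-115/84, b=Δ2−h2·(2M2+M3)/6=179/42
t_q=3/4 → seg 0, τ=3/4; S=-2+59/42·τ+0·τ²+-5/42·τ³=-893/896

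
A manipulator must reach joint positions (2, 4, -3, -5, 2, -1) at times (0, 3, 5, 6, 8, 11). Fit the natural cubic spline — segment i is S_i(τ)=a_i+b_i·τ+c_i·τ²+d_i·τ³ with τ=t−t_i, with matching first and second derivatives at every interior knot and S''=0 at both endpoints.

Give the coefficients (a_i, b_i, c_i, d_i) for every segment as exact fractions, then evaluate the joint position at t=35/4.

  seg 0: a=2 b=2073/1012 c=0 d=-4195/27324
  seg 1: a=4 b=-1061/506 c=-4195/3036 d=2065/6072
  seg 2: a=-3 b=-2689/759 c=500/759 d=61/69
  seg 3: a=-5 b=108/253 c=2513/759 d=-5387/6072
  seg 4: a=2 b=4591/1518 c=-6109/3036 d=6109/27324
S(35/4) = 209249/64768

Δ: Δ0=2/3, Δ1=-7/2, Δ2=-2, Δ3=7/2, Δ4=-1
row 1: diag=10, rhs=-25; c'=1/5, d'=-5/2
row 2: denom=6−2·1/5=28/5; d'=(9−2·-5/2)/(28/5)=5/2
row 3: denom=6−1·5/28=163/28; d'=(33−1·5/2)/(163/28)=854/163
row 4: denom=10−2·56/163=1518/163; d'=(-27−2·854/163)/(1518/163)=-6109/1518
back: M4=-6109/1518
back: M3=854/163−56/163·-6109/1518=5026/759
back: M2=5/2−5/28·5026/759=1000/759
back: M1=-5/2−1/5·1000/759=-4195/1518
M: M0=0, M1=-4195/1518, M2=1000/759, M3=5026/759, M4=-6109/1518, M5=0
seg 0: a=2, c=M0/2=0, d=(M1−M0)/(6·3)=-4195/27324, b=Δ0−h0·(2M0+M1)/6=2073/1012
seg 1: a=4, c=M1/2=-4195/3036, d=(M2−M1)/(6·2)=2065/6072, b=Δ1−h1·(2M1+M2)/6=-1061/506
seg 2: a=-3, c=M2/2=500/759, d=(M3−M2)/(6·1)=61/69, b=Δ2−h2·(2M2+M3)/6=-2689/759
seg 3: a=-5, c=M3/2=2513/759, d=(M4−M3)/(6·2)=-5387/6072, b=Δ3−h3·(2M3+M4)/6=108/253
seg 4: a=2, c=M4/2=-6109/3036, d=(M5−M4)/(6·3)=6109/27324, b=Δ4−h4·(2M4+M5)/6=4591/1518
t_q=35/4 → seg 4, τ=3/4; S=2+4591/1518·τ+-6109/3036·τ²+6109/27324·τ³=209249/64768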